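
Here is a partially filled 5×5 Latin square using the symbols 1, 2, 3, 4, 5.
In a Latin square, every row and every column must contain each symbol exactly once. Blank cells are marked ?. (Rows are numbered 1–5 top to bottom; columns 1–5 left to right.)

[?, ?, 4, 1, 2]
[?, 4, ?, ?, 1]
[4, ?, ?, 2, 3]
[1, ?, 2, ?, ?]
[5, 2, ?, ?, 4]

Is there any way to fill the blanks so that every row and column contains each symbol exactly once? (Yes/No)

No row or column among the givens repeats a symbol, and propagating forced cells runs into no contradiction.
One valid completion exists (for instance, 3 5 4 1 2 / 2 4 3 5 1 / 4 1 5 2 3 / 1 3 2 4 5 / 5 2 1 3 4).

Yes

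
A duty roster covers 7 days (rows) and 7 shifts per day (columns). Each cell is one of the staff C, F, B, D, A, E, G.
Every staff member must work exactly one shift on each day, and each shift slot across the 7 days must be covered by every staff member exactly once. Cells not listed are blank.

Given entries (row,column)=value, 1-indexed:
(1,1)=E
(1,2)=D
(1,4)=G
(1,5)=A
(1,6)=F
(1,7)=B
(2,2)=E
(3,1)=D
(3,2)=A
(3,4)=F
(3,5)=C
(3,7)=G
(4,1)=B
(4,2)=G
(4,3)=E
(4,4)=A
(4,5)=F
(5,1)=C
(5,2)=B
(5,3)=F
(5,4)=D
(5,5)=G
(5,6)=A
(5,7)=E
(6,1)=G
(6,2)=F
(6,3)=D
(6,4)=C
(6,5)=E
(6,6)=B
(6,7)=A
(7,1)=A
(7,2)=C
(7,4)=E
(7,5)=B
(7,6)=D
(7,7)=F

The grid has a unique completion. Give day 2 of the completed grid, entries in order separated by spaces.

F E A B D G C

Day 2, shift 1: day 2 has {E} and shift 1 has {C, B, D, A, E, G}, leaving only F.
Day 2, shift 4: day 2 has {F, E} and shift 4 has {C, F, D, A, E, G}, leaving only B.
Day 2, shift 5: day 2 has {F, B, E} and shift 5 has {C, F, B, A, E, G}, leaving only D.
Day 2, shift 7: day 2 has {F, B, D, E} and shift 7 has {F, B, A, E, G}, leaving only C.
Day 2, shift 6: day 2 has {C, F, B, D, E} and shift 6 has {F, B, D, A}, leaving only G.
Day 2, shift 3: day 2 has {C, F, B, D, E, G} and shift 3 has {F, D, E}, leaving only A.
So day 2 reads: F E A B D G C.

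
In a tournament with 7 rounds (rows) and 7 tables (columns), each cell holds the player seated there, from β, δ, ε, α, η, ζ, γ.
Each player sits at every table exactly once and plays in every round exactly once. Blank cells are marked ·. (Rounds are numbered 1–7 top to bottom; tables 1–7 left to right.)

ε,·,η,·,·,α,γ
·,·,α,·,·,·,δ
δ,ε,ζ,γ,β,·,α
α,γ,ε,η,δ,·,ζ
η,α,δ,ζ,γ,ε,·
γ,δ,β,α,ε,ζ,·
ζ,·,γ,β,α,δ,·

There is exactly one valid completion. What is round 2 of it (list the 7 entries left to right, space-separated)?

β ζ α ε η γ δ

Round 2, table 1: round 2 has {δ, α} and table 1 has {δ, ε, α, η, ζ, γ}, leaving only β.
Round 2, table 4: round 2 has {β, δ, α} and table 4 has {β, α, η, ζ, γ}, leaving only ε.
Round 1, table 4: round 1 has {ε, α, η, γ} and table 4 has {β, ε, α, η, ζ, γ}, leaving only δ.
Round 1, table 5: round 1 has {δ, ε, α, η, γ} and table 5 has {β, δ, ε, α, γ}, leaving only ζ.
Round 2, table 5: round 2 has {β, δ, ε, α} and table 5 has {β, δ, ε, α, ζ, γ}, leaving only η.
Round 2, table 2: round 2 has {β, δ, ε, α, η} and table 2 has {δ, ε, α, γ}, leaving only ζ.
Round 2, table 6: round 2 has {β, δ, ε, α, η, ζ} and table 6 has {δ, ε, α, ζ}, leaving only γ.
So round 2 reads: β ζ α ε η γ δ.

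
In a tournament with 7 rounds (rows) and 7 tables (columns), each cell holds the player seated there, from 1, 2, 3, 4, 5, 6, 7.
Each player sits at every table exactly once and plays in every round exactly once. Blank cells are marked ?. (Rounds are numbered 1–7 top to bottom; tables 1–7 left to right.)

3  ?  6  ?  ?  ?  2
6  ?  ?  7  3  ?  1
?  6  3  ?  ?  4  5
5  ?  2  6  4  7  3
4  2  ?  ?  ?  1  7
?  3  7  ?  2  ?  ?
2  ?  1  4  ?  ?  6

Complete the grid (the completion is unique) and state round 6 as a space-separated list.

Round 6, table 1: round 6 has {2, 3, 7} and table 1 has {2, 3, 4, 5, 6}, leaving only 1.
Round 6, table 4: round 6 has {1, 2, 3, 7} and table 4 has {4, 6, 7}, leaving only 5.
Round 6, table 6: round 6 has {1, 2, 3, 5, 7} and table 6 has {1, 4, 7}, leaving only 6.
Round 6, table 7: round 6 has {1, 2, 3, 5, 6, 7} and table 7 has {1, 2, 3, 5, 6, 7}, leaving only 4.
So round 6 reads: 1 3 7 5 2 6 4.

1 3 7 5 2 6 4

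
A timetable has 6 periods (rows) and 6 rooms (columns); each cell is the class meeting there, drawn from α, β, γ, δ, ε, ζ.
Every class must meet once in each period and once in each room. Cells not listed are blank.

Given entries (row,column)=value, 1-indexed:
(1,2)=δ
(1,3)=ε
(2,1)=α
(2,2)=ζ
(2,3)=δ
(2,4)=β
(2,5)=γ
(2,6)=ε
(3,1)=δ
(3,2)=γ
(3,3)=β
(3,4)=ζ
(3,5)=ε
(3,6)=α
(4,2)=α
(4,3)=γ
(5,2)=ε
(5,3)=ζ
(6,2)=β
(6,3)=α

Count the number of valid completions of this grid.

Period 1, room 1: eliminating its period and room leaves {β, γ, ζ}.
Period 1, room 4: eliminating its period and room leaves {α, γ}.
Period 1, room 5: eliminating its period and room leaves {α, β, ζ}.
Period 1, room 6: eliminating its period and room leaves {β, γ, ζ}.
Period 4, room 1: eliminating its period and room leaves {β, ε, ζ}.
Period 4, room 4: eliminating its period and room leaves {δ, ε}.
Period 4, room 5: eliminating its period and room leaves {β, δ, ζ}.
Period 4, room 6: eliminating its period and room leaves {β, δ, ζ}.
Period 5, room 1: eliminating its period and room leaves {β, γ}.
Period 5, room 4: eliminating its period and room leaves {α, γ, δ}.
Period 5, room 5: eliminating its period and room leaves {α, β, δ}.
Period 5, room 6: eliminating its period and room leaves {β, γ, δ}.
Period 6, room 1: eliminating its period and room leaves {γ, ε, ζ}.
Period 6, room 4: eliminating its period and room leaves {γ, δ, ε}.
Period 6, room 5: eliminating its period and room leaves {δ, ζ}.
Period 6, room 6: eliminating its period and room leaves {γ, δ, ζ}.
Enumerating the assignments across these blanks that avoid any period or room repeat gives 14 completions.

14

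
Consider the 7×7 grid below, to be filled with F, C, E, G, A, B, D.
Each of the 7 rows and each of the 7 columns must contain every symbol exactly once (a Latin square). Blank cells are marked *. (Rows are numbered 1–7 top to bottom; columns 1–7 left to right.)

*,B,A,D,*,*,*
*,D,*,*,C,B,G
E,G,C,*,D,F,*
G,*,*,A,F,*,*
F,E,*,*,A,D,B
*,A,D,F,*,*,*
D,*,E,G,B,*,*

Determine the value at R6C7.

Row 1, column 1: row 1 has {A, B, D} and column 1 has {F, E, G, D}, leaving only C.
Row 2, column 1: row 2 has {C, G, B, D} and column 1 has {F, C, E, G, D}, leaving only A.
Row 2, column 3: row 2 has {C, G, A, B, D} and column 3 has {C, E, A, D}, leaving only F.
Row 2, column 4: row 2 has {F, C, G, A, B, D} and column 4 has {F, G, A, D}, leaving only E.
Row 3, column 4: row 3 has {F, C, E, G, D} and column 4 has {F, E, G, A, D}, leaving only B.
Row 3, column 7: row 3 has {F, C, E, G, B, D} and column 7 has {G, B}, leaving only A.
Row 4, column 2: row 4 has {F, G, A} and column 2 has {E, G, A, B, D}, leaving only C.
Row 4, column 3: row 4 has {F, C, G, A} and column 3 has {F, C, E, A, D}, leaving only B.
Row 4, column 6: row 4 has {F, C, G, A, B} and column 6 has {F, B, D}, leaving only E.
Row 1, column 6: row 1 has {C, A, B, D} and column 6 has {F, E, B, D}, leaving only G.
Row 1, column 5: row 1 has {C, G, A, B, D} and column 5 has {F, C, A, B, D}, leaving only E.
Row 1, column 7: row 1 has {C, E, G, A, B, D} and column 7 has {G, A, B}, leaving only F.
Row 4, column 7: row 4 has {F, C, E, G, A, B} and column 7 has {F, G, A, B}, leaving only D.
Row 5, column 3: row 5 has {F, E, A, B, D} and column 3 has {F, C, E, A, B, D}, leaving only G.
Row 5, column 4: row 5 has {F, E, G, A, B, D} and column 4 has {F, E, G, A, B, D}, leaving only C.
Row 6, column 1: row 6 has {F, A, D} and column 1 has {F, C, E, G, A, D}, leaving only B.
Row 6, column 5: row 6 has {F, A, B, D} and column 5 has {F, C, E, A, B, D}, leaving only G.
Row 6, column 6: row 6 has {F, G, A, B, D} and column 6 has {F, E, G, B, D}, leaving only C.
Row 6 already has {F, C, G, A, B, D} and column 7 already has {F, G, A, B, D}, so row 6, column 7 must be E.

E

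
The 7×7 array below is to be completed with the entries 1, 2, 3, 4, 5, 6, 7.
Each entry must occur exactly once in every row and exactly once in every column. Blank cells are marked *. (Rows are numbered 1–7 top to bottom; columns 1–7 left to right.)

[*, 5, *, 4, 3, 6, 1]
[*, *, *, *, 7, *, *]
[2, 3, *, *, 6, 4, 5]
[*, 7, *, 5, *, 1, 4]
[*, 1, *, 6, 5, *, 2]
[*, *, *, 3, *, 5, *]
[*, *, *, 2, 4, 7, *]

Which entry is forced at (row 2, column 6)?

2

Row 1, column 1: row 1 has {1, 3, 4, 5, 6} and column 1 has {2}, leaving only 7.
Row 1, column 3: row 1 has {1, 3, 4, 5, 6, 7} and column 3 has {}, leaving only 2.
Row 2, column 4: row 2 has {7} and column 4 has {2, 3, 4, 5, 6}, leaving only 1.
Row 3, column 4: row 3 has {2, 3, 4, 5, 6} and column 4 has {1, 2, 3, 4, 5, 6}, leaving only 7.
Row 3, column 3: row 3 has {2, 3, 4, 5, 6, 7} and column 3 has {2}, leaving only 1.
Row 4, column 5: row 4 has {1, 4, 5, 7} and column 5 has {3, 4, 5, 6, 7}, leaving only 2.
Row 5, column 6: row 5 has {1, 2, 5, 6} and column 6 has {1, 4, 5, 6, 7}, leaving only 3.
Row 2 already has {1, 7} and column 6 already has {1, 3, 4, 5, 6, 7}, so row 2, column 6 must be 2.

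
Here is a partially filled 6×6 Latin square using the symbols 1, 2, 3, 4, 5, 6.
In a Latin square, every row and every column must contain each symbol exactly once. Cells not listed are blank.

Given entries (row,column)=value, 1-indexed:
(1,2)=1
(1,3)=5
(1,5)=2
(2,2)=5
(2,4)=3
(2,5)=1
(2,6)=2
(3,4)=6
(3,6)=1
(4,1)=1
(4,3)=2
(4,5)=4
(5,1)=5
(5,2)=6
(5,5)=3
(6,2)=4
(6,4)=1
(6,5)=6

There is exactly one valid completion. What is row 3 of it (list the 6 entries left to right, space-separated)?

3 2 4 6 5 1

Row 3, column 5: row 3 has {1, 6} and column 5 has {1, 2, 3, 4, 6}, leaving only 5.
Row 1, column 4: row 1 has {1, 2, 5} and column 4 has {1, 3, 6}, leaving only 4.
Row 4, column 2: row 4 has {1, 2, 4} and column 2 has {1, 4, 5, 6}, leaving only 3.
Row 3, column 2: row 3 has {1, 5, 6} and column 2 has {1, 3, 4, 5, 6}, leaving only 2.
Row 4, column 4: row 4 has {1, 2, 3, 4} and column 4 has {1, 3, 4, 6}, leaving only 5.
Row 4, column 6: row 4 has {1, 2, 3, 4, 5} and column 6 has {1, 2}, leaving only 6.
Row 1, column 6: row 1 has {1, 2, 4, 5} and column 6 has {1, 2, 6}, leaving only 3.
Row 1, column 1: row 1 has {1, 2, 3, 4, 5} and column 1 has {1, 5}, leaving only 6.
Row 2, column 1: row 2 has {1, 2, 3, 5} and column 1 has {1, 5, 6}, leaving only 4.
Row 3, column 1: row 3 has {1, 2, 5, 6} and column 1 has {1, 4, 5, 6}, leaving only 3.
Row 3, column 3: row 3 has {1, 2, 3, 5, 6} and column 3 has {2, 5}, leaving only 4.
So row 3 reads: 3 2 4 6 5 1.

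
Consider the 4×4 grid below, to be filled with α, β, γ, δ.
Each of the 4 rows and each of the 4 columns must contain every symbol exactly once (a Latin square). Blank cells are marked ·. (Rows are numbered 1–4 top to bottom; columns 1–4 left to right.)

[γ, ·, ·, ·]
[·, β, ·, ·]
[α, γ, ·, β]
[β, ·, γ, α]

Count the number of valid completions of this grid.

1

Row 1, column 2: eliminating its row and column leaves {α, δ}.
Row 1, column 3: eliminating its row and column leaves {α, β, δ}.
Row 1, column 4: eliminating its row and column leaves {δ}.
Row 2, column 1: eliminating its row and column leaves {δ}.
Row 2, column 3: eliminating its row and column leaves {α, δ}.
Row 2, column 4: eliminating its row and column leaves {γ, δ}.
Row 3, column 3: eliminating its row and column leaves {δ}.
Row 4, column 2: eliminating its row and column leaves {δ}.
Only one assignment across all blanks avoids any row or column repeat, giving 1 completion.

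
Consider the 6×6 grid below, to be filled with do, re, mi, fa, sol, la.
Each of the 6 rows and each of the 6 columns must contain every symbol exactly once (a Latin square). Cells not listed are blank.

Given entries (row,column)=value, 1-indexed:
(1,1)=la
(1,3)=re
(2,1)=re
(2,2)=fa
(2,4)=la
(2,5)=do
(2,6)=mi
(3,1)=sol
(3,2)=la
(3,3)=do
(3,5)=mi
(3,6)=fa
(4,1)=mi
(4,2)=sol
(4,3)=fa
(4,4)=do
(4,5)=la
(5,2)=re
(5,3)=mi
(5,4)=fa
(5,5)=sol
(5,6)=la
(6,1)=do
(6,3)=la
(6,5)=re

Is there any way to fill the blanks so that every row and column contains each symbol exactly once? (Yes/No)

Row 5, column 1: row 5 together with column 1 already contain {do, re, mi, fa, sol, la} — every symbol — so nothing can go there. The grid has no valid completion.

No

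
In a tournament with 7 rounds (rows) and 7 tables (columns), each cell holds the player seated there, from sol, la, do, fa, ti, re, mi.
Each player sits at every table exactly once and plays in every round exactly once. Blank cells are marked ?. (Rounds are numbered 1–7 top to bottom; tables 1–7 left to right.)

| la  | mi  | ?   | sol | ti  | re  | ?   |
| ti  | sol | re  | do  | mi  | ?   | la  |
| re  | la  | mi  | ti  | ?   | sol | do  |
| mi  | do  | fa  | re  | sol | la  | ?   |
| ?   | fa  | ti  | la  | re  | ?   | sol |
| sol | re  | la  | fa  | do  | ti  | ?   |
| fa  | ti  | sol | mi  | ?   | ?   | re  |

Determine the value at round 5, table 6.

Round 1, table 3: round 1 has {sol, la, ti, re, mi} and table 3 has {sol, la, fa, ti, re, mi}, leaving only do.
Round 1, table 7: round 1 has {sol, la, do, ti, re, mi} and table 7 has {sol, la, do, re}, leaving only fa.
Round 2, table 6: round 2 has {sol, la, do, ti, re, mi} and table 6 has {sol, la, ti, re}, leaving only fa.
Round 3, table 5: round 3 has {sol, la, do, ti, re, mi} and table 5 has {sol, do, ti, re, mi}, leaving only fa.
Round 4, table 7: round 4 has {sol, la, do, fa, re, mi} and table 7 has {sol, la, do, fa, re}, leaving only ti.
Round 5, table 1: round 5 has {sol, la, fa, ti, re} and table 1 has {sol, la, fa, ti, re, mi}, leaving only do.
Round 5 already has {sol, la, do, fa, ti, re} and table 6 already has {sol, la, fa, ti, re}, so round 5, table 6 must be mi.

mi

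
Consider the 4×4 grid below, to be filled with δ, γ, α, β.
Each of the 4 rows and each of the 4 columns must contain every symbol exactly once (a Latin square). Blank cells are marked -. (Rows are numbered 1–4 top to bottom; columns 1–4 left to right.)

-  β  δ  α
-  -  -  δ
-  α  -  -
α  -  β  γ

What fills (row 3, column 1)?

δ

Row 1, column 1: row 1 has {δ, α, β} and column 1 has {α}, leaving only γ.
Row 2, column 1: row 2 has {δ} and column 1 has {γ, α}, leaving only β.
Row 3 already has {α} and column 1 already has {γ, α, β}, so row 3, column 1 must be δ.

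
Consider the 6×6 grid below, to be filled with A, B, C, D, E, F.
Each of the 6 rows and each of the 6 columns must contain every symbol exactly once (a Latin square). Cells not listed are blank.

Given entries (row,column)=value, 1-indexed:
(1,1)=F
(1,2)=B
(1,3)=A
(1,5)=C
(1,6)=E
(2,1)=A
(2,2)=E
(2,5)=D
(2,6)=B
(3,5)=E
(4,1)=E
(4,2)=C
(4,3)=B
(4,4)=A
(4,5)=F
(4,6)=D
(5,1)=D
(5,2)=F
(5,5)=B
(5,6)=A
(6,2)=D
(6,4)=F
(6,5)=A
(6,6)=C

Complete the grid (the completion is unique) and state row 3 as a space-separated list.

C A D B E F

Row 3, column 2: row 3 has {E} and column 2 has {B, C, D, E, F}, leaving only A.
Row 3, column 6: row 3 has {A, E} and column 6 has {A, B, C, D, E}, leaving only F.
Row 1, column 4: row 1 has {A, B, C, E, F} and column 4 has {A, F}, leaving only D.
Row 2, column 4: row 2 has {A, B, D, E} and column 4 has {A, D, F}, leaving only C.
Row 3, column 4: row 3 has {A, E, F} and column 4 has {A, C, D, F}, leaving only B.
Row 3, column 1: row 3 has {A, B, E, F} and column 1 has {A, D, E, F}, leaving only C.
Row 3, column 3: row 3 has {A, B, C, E, F} and column 3 has {A, B}, leaving only D.
So row 3 reads: C A D B E F.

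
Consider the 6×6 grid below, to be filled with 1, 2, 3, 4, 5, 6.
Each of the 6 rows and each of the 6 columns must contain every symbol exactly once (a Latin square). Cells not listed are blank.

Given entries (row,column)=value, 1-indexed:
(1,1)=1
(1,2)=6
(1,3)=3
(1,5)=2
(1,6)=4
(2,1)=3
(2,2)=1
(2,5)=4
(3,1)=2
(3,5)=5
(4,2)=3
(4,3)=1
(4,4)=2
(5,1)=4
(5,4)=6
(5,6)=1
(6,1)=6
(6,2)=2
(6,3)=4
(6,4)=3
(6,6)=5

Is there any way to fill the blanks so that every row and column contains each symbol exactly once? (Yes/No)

No

Row 1, column 4: row 1 has {1, 2, 3, 4, 6} and column 4 has {2, 3, 6}, so it must be 5.
Now row 2, column 4: row 2 together with column 4 already contain {1, 2, 3, 4, 5, 6} — every symbol — so nothing can go there. The grid has no valid completion.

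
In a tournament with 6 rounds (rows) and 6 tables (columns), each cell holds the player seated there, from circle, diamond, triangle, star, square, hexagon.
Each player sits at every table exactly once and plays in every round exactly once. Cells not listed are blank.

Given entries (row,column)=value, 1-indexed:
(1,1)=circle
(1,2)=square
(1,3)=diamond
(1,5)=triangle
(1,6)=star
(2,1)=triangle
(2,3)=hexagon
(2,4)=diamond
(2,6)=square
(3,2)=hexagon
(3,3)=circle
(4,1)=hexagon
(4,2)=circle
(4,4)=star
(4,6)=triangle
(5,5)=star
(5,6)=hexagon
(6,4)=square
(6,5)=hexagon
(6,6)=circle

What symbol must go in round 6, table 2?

triangle

Round 1, table 4: round 1 has {circle, diamond, triangle, star, square} and table 4 has {diamond, star, square}, leaving only hexagon.
Round 2, table 2: round 2 has {diamond, triangle, square, hexagon} and table 2 has {circle, square, hexagon}, leaving only star.
Round 2, table 5: round 2 has {diamond, triangle, star, square, hexagon} and table 5 has {triangle, star, hexagon}, leaving only circle.
Round 3, table 4: round 3 has {circle, hexagon} and table 4 has {diamond, star, square, hexagon}, leaving only triangle.
Round 3, table 6: round 3 has {circle, triangle, hexagon} and table 6 has {circle, triangle, star, square, hexagon}, leaving only diamond.
Round 3, table 5: round 3 has {circle, diamond, triangle, hexagon} and table 5 has {circle, triangle, star, hexagon}, leaving only square.
Round 3, table 1: round 3 has {circle, diamond, triangle, square, hexagon} and table 1 has {circle, triangle, hexagon}, leaving only star.
Round 4, table 3: round 4 has {circle, triangle, star, hexagon} and table 3 has {circle, diamond, hexagon}, leaving only square.
Round 4, table 5: round 4 has {circle, triangle, star, square, hexagon} and table 5 has {circle, triangle, star, square, hexagon}, leaving only diamond.
Round 5, table 3: round 5 has {star, hexagon} and table 3 has {circle, diamond, square, hexagon}, leaving only triangle.
Round 5, table 2: round 5 has {triangle, star, hexagon} and table 2 has {circle, star, square, hexagon}, leaving only diamond.
Round 6 already has {circle, square, hexagon} and table 2 already has {circle, diamond, star, square, hexagon}, so round 6, table 2 must be triangle.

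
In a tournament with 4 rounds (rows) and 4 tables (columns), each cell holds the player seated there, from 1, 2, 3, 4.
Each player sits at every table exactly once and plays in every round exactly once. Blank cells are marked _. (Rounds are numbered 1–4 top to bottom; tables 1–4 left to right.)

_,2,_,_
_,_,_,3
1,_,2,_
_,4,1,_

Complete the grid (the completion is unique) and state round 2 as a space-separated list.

2 1 4 3

Round 2, table 2: round 2 has {3} and table 2 has {2, 4}, leaving only 1.
Round 2, table 3: round 2 has {1, 3} and table 3 has {1, 2}, leaving only 4.
Round 2, table 1: round 2 has {1, 3, 4} and table 1 has {1}, leaving only 2.
So round 2 reads: 2 1 4 3.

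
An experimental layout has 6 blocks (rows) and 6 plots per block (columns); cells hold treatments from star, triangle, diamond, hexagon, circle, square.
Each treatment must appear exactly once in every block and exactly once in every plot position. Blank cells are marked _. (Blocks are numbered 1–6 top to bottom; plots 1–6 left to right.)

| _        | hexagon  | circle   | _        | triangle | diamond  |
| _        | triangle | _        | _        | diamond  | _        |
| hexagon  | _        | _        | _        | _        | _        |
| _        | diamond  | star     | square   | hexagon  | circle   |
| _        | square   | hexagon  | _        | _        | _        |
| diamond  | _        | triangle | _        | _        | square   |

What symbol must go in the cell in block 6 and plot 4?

hexagon

Block 1, plot 4: block 1 has {triangle, diamond, hexagon, circle} and plot 4 has {square}, leaving only star.
Block 1, plot 1: block 1 has {star, triangle, diamond, hexagon, circle} and plot 1 has {diamond, hexagon}, leaving only square.
Block 2, plot 3: block 2 has {triangle, diamond} and plot 3 has {star, triangle, hexagon, circle}, leaving only square.
Block 3, plot 3: block 3 has {hexagon} and plot 3 has {star, triangle, hexagon, circle, square}, leaving only diamond.
Block 4, plot 1: block 4 has {star, diamond, hexagon, circle, square} and plot 1 has {diamond, hexagon, square}, leaving only triangle.
Block 6, plot 4 is narrowed to {hexagon, circle}.
If it were circle, then block 3, plot 6 would be left with no valid symbol.
So block 6, plot 4 must be hexagon.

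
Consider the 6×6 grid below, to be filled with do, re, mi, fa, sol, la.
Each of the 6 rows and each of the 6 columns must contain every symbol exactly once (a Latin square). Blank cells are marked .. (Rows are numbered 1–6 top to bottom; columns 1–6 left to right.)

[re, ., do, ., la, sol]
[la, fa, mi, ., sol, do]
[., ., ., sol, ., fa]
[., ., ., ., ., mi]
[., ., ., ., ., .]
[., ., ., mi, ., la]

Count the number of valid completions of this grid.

34

Row 1, column 2: eliminating its row and column leaves {mi}.
Row 1, column 4: eliminating its row and column leaves {fa}.
Row 2, column 4: eliminating its row and column leaves {re}.
Row 3, column 1: eliminating its row and column leaves {do, mi}.
Row 3, column 2: eliminating its row and column leaves {do, re, mi, la}.
Row 3, column 3: eliminating its row and column leaves {re, la}.
Row 3, column 5: eliminating its row and column leaves {do, re, mi}.
Row 4, column 1: eliminating its row and column leaves {do, fa, sol}.
Row 4, column 2: eliminating its row and column leaves {do, re, sol, la}.
Row 4, column 3: eliminating its row and column leaves {re, fa, sol, la}.
Row 4, column 4: eliminating its row and column leaves {do, re, fa, la}.
Row 4, column 5: eliminating its row and column leaves {do, re, fa}.
Row 5, column 1: eliminating its row and column leaves {do, mi, fa, sol}.
Row 5, column 2: eliminating its row and column leaves {do, re, mi, sol, la}.
Row 5, column 3: eliminating its row and column leaves {re, fa, sol, la}.
Row 5, column 4: eliminating its row and column leaves {do, re, fa, la}.
Row 5, column 5: eliminating its row and column leaves {do, re, mi, fa}.
Row 5, column 6: eliminating its row and column leaves {re}.
Row 6, column 1: eliminating its row and column leaves {do, fa, sol}.
Row 6, column 2: eliminating its row and column leaves {do, re, sol}.
Row 6, column 3: eliminating its row and column leaves {re, fa, sol}.
Row 6, column 5: eliminating its row and column leaves {do, re, fa}.
Enumerating the assignments across these blanks that avoid any row or column repeat gives 34 completions.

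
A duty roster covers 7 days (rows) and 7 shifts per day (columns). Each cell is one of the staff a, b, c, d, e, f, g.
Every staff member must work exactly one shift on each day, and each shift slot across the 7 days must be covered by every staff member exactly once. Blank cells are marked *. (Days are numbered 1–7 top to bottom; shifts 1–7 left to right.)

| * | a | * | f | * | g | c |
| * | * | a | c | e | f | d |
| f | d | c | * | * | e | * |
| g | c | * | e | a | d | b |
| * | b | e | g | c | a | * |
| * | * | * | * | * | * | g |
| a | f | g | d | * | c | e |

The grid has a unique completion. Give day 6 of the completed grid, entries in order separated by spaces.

c e d a f b g

Day 6, shift 2: day 6 has {g} and shift 2 has {a, b, c, d, f}, leaving only e.
Day 6, shift 6: day 6 has {e, g} and shift 6 has {a, c, d, e, f, g}, leaving only b.
Day 6, shift 4: day 6 has {b, e, g} and shift 4 has {c, d, e, f, g}, leaving only a.
Day 2, shift 1: day 2 has {a, c, d, e, f} and shift 1 has {a, f, g}, leaving only b.
Day 2, shift 2: day 2 has {a, b, c, d, e, f} and shift 2 has {a, b, c, d, e, f}, leaving only g.
Day 3, shift 4: day 3 has {c, d, e, f} and shift 4 has {a, c, d, e, f, g}, leaving only b.
Day 3, shift 5: day 3 has {b, c, d, e, f} and shift 5 has {a, c, e}, leaving only g.
Day 3, shift 7: day 3 has {b, c, d, e, f, g} and shift 7 has {b, c, d, e, g}, leaving only a.
Day 4, shift 3: day 4 has {a, b, c, d, e, g} and shift 3 has {a, c, e, g}, leaving only f.
Day 6, shift 3: day 6 has {a, b, e, g} and shift 3 has {a, c, e, f, g}, leaving only d.
Day 6, shift 1: day 6 has {a, b, d, e, g} and shift 1 has {a, b, f, g}, leaving only c.
Day 6, shift 5: day 6 has {a, b, c, d, e, g} and shift 5 has {a, c, e, g}, leaving only f.
So day 6 reads: c e d a f b g.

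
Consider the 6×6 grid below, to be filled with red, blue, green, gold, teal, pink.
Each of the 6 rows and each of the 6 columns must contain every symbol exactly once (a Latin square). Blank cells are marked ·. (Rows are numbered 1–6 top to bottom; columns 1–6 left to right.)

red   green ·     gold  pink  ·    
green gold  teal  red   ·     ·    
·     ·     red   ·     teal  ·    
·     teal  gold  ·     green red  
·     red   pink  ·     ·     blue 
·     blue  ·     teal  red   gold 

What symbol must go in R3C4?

blue

Row 1, column 3: row 1 has {red, green, gold, pink} and column 3 has {red, gold, teal, pink}, leaving only blue.
Row 1, column 6: row 1 has {red, blue, green, gold, pink} and column 6 has {red, blue, gold}, leaving only teal.
Row 2, column 5: row 2 has {red, green, gold, teal} and column 5 has {red, green, teal, pink}, leaving only blue.
Row 2, column 6: row 2 has {red, blue, green, gold, teal} and column 6 has {red, blue, gold, teal}, leaving only pink.
Row 3, column 2: row 3 has {red, teal} and column 2 has {red, blue, green, gold, teal}, leaving only pink.
Row 3, column 6: row 3 has {red, teal, pink} and column 6 has {red, blue, gold, teal, pink}, leaving only green.
Row 3 already has {red, green, teal, pink} and column 4 already has {red, gold, teal}, so row 3, column 4 must be blue.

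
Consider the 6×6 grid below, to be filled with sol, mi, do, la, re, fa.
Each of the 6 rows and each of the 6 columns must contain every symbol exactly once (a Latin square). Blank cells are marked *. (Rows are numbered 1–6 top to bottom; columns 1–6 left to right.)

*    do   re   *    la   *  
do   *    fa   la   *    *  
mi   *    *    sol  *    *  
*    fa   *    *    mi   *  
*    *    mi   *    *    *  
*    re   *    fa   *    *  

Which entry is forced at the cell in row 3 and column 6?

Row 1, column 4: row 1 has {do, la, re} and column 4 has {sol, la, fa}, leaving only mi.
Row 3, column 2: row 3 has {sol, mi} and column 2 has {do, re, fa}, leaving only la.
Row 3, column 3: row 3 has {sol, mi, la} and column 3 has {mi, re, fa}, leaving only do.
Row 5, column 2: row 5 has {mi} and column 2 has {do, la, re, fa}, leaving only sol.
Row 2, column 2: row 2 has {do, la, fa} and column 2 has {sol, do, la, re, fa}, leaving only mi.
Row 3, column 6 is narrowed to {re, fa}.
If it were re, then row 5, column 6 would be left with no valid symbol.
So row 3, column 6 must be fa.

fa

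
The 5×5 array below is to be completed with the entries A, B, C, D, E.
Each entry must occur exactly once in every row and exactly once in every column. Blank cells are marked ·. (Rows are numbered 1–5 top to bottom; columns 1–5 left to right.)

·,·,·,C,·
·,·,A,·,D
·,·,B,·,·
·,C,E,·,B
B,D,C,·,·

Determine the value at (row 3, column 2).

A

Row 1, column 3: row 1 has {C} and column 3 has {A, B, C, E}, leaving only D.
Row 3, column 2 is narrowed to {A, E}.
If it were E, then row 1, column 5 would be left with no valid symbol.
So row 3, column 2 must be A.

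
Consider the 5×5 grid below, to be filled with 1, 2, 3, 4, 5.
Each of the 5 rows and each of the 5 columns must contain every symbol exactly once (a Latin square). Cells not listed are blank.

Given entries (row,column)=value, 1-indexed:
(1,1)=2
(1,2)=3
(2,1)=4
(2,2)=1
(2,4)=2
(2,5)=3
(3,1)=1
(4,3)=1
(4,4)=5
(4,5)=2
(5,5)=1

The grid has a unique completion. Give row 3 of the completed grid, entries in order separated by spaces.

Row 2, column 3: row 2 has {1, 2, 3, 4} and column 3 has {1}, leaving only 5.
Row 1, column 3: row 1 has {2, 3} and column 3 has {1, 5}, leaving only 4.
Row 1, column 4: row 1 has {2, 3, 4} and column 4 has {2, 5}, leaving only 1.
Row 1, column 5: row 1 has {1, 2, 3, 4} and column 5 has {1, 2, 3}, leaving only 5.
Row 3, column 5: row 3 has {1} and column 5 has {1, 2, 3, 5}, leaving only 4.
Row 3, column 4: row 3 has {1, 4} and column 4 has {1, 2, 5}, leaving only 3.
Row 3, column 3: row 3 has {1, 3, 4} and column 3 has {1, 4, 5}, leaving only 2.
Row 3, column 2: row 3 has {1, 2, 3, 4} and column 2 has {1, 3}, leaving only 5.
So row 3 reads: 1 5 2 3 4.

1 5 2 3 4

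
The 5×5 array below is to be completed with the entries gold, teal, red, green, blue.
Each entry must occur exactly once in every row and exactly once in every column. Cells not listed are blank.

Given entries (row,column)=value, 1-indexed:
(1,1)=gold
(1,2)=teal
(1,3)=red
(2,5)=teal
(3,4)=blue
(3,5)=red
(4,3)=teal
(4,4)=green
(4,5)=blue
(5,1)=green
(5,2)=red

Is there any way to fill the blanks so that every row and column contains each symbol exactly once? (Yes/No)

No

Row 1, column 4: row 1 together with column 4 already contain {gold, teal, red, green, blue} — every symbol — so nothing can go there. The grid has no valid completion.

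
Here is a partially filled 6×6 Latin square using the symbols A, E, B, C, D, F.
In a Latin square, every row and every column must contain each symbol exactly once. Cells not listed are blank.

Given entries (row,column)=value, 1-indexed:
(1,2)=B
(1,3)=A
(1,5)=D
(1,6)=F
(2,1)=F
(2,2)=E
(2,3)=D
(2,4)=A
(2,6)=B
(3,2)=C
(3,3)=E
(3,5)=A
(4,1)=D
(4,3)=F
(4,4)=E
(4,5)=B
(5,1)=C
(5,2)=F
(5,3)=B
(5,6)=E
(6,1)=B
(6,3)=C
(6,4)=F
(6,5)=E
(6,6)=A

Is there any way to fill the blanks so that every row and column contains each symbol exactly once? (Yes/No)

Row 3, column 1: row 3 together with column 1 already contain {A, E, B, C, D, F} — every symbol — so nothing can go there. The grid has no valid completion.

No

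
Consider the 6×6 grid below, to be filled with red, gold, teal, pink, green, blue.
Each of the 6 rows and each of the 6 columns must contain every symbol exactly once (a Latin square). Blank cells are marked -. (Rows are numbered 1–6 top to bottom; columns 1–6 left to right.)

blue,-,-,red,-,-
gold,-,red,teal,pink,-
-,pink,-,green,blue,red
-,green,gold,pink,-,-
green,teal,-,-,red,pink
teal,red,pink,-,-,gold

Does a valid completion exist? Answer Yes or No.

Row 3, column 1: row 3 together with column 1 already contain {red, gold, teal, pink, green, blue} — every symbol — so nothing can go there. The grid has no valid completion.

No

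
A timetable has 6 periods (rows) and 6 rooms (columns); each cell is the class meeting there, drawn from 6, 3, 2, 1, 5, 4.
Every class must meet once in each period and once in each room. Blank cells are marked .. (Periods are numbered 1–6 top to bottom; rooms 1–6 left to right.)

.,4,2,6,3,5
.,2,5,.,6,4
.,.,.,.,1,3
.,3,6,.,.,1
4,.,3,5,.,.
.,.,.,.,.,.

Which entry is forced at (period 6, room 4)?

3

Period 1, room 1: period 1 has {6, 3, 2, 5, 4} and room 1 has {4}, leaving only 1.
Period 2, room 1: period 2 has {6, 2, 5, 4} and room 1 has {1, 4}, leaving only 3.
Period 2, room 4: period 2 has {6, 3, 2, 5, 4} and room 4 has {6, 5}, leaving only 1.
Period 3, room 3: period 3 has {3, 1} and room 3 has {6, 3, 2, 5}, leaving only 4.
Period 3, room 4: period 3 has {3, 1, 4} and room 4 has {6, 1, 5}, leaving only 2.
Period 4, room 4: period 4 has {6, 3, 1} and room 4 has {6, 2, 1, 5}, leaving only 4.
Period 6 already has {} and room 4 already has {6, 2, 1, 5, 4}, so period 6, room 4 must be 3.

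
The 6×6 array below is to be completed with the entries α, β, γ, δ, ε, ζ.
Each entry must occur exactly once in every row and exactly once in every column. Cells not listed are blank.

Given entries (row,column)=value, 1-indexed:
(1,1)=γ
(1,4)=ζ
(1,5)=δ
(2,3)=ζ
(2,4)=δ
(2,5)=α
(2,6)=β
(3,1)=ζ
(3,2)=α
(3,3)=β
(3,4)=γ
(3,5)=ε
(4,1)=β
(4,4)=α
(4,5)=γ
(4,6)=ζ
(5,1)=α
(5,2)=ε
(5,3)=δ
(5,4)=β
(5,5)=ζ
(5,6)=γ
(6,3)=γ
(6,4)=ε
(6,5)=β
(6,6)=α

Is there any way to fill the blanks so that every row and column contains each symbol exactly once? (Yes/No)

No row or column among the givens repeats a symbol, and propagating forced cells runs into no contradiction.
One valid completion exists (for instance, γ β α ζ δ ε / ε γ ζ δ α β / ζ α β γ ε δ / β δ ε α γ ζ / α ε δ β ζ γ / δ ζ γ ε β α).

Yes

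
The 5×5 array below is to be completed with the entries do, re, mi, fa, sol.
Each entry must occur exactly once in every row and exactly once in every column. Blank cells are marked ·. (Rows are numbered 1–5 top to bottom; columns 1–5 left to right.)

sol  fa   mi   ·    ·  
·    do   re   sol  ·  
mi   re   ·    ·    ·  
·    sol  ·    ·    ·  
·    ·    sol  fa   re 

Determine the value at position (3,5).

sol

Row 1, column 5: row 1 has {mi, fa, sol} and column 5 has {re}, leaving only do.
Row 1, column 4: row 1 has {do, mi, fa, sol} and column 4 has {fa, sol}, leaving only re.
Row 2, column 1: row 2 has {do, re, sol} and column 1 has {mi, sol}, leaving only fa.
Row 2, column 5: row 2 has {do, re, fa, sol} and column 5 has {do, re}, leaving only mi.
Row 3, column 4: row 3 has {re, mi} and column 4 has {re, fa, sol}, leaving only do.
Row 3, column 3: row 3 has {do, re, mi} and column 3 has {re, mi, sol}, leaving only fa.
Row 3 already has {do, re, mi, fa} and column 5 already has {do, re, mi}, so row 3, column 5 must be sol.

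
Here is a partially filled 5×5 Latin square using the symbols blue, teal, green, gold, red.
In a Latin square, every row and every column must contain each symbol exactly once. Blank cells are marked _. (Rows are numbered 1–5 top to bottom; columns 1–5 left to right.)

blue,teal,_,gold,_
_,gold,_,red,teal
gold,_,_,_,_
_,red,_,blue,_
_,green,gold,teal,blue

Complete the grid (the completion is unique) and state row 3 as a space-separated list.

gold blue teal green red

Row 3, column 2: row 3 has {gold} and column 2 has {teal, green, gold, red}, leaving only blue.
Row 3, column 4: row 3 has {blue, gold} and column 4 has {blue, teal, gold, red}, leaving only green.
Row 3, column 5: row 3 has {blue, green, gold} and column 5 has {blue, teal}, leaving only red.
Row 3, column 3: row 3 has {blue, green, gold, red} and column 3 has {gold}, leaving only teal.
So row 3 reads: gold blue teal green red.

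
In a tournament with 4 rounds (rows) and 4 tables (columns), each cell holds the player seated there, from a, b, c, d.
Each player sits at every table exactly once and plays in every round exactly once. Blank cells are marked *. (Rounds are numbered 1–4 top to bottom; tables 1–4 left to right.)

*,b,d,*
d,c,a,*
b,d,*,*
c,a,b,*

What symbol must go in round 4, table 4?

d

Round 4 already has {a, b, c} and table 4 already has {}, so round 4, table 4 must be d.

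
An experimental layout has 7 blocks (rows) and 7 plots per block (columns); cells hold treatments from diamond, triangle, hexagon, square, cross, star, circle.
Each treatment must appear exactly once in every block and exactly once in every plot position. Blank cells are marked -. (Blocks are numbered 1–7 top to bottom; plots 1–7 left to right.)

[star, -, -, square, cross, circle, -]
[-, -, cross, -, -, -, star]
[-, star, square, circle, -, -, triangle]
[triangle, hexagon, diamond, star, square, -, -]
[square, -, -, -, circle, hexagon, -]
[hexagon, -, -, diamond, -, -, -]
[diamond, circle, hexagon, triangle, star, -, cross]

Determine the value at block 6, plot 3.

Block 1, plot 3: block 1 has {square, cross, star, circle} and plot 3 has {diamond, hexagon, square, cross}, leaving only triangle.
Block 1, plot 2: block 1 has {triangle, square, cross, star, circle} and plot 2 has {hexagon, star, circle}, leaving only diamond.
Block 1, plot 7: block 1 has {diamond, triangle, square, cross, star, circle} and plot 7 has {triangle, cross, star}, leaving only hexagon.
Block 2, plot 1: block 2 has {cross, star} and plot 1 has {diamond, triangle, hexagon, square, star}, leaving only circle.
Block 2, plot 4: block 2 has {cross, star, circle} and plot 4 has {diamond, triangle, square, star, circle}, leaving only hexagon.
Block 3, plot 1: block 3 has {triangle, square, star, circle} and plot 1 has {diamond, triangle, hexagon, square, star, circle}, leaving only cross.
Block 3, plot 6: block 3 has {triangle, square, cross, star, circle} and plot 6 has {hexagon, circle}, leaving only diamond.
Block 3, plot 5: block 3 has {diamond, triangle, square, cross, star, circle} and plot 5 has {square, cross, star, circle}, leaving only hexagon.
Block 4, plot 6: block 4 has {diamond, triangle, hexagon, square, star} and plot 6 has {diamond, hexagon, circle}, leaving only cross.
Block 4, plot 7: block 4 has {diamond, triangle, hexagon, square, cross, star} and plot 7 has {triangle, hexagon, cross, star}, leaving only circle.
Block 5, plot 3: block 5 has {hexagon, square, circle} and plot 3 has {diamond, triangle, hexagon, square, cross}, leaving only star.
Block 6 already has {diamond, hexagon} and plot 3 already has {diamond, triangle, hexagon, square, cross, star}, so block 6, plot 3 must be circle.

circle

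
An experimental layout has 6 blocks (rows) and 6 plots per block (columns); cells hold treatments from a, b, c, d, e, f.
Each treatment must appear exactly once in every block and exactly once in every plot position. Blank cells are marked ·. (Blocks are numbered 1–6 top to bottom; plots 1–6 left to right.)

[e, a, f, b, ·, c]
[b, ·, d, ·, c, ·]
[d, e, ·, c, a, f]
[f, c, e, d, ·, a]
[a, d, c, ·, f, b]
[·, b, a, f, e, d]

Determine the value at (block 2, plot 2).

Block 2 already has {b, c, d} and plot 2 already has {a, b, c, d, e}, so block 2, plot 2 must be f.

f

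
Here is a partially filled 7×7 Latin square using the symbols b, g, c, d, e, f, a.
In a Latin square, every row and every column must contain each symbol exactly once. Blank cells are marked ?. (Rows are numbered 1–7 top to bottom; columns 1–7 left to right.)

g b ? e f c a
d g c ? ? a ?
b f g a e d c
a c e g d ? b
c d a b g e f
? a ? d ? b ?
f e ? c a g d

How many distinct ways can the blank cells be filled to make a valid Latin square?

1

Row 1, column 3: eliminating its row and column leaves {d}.
Row 2, column 4: eliminating its row and column leaves {f}.
Row 2, column 5: eliminating its row and column leaves {b}.
Row 2, column 7: eliminating its row and column leaves {e}.
Row 4, column 6: eliminating its row and column leaves {f}.
Row 6, column 1: eliminating its row and column leaves {e}.
Row 6, column 3: eliminating its row and column leaves {f}.
Row 6, column 5: eliminating its row and column leaves {c}.
Row 6, column 7: eliminating its row and column leaves {g, e}.
Row 7, column 3: eliminating its row and column leaves {b}.
Only one assignment across all blanks avoids any row or column repeat, giving 1 completion.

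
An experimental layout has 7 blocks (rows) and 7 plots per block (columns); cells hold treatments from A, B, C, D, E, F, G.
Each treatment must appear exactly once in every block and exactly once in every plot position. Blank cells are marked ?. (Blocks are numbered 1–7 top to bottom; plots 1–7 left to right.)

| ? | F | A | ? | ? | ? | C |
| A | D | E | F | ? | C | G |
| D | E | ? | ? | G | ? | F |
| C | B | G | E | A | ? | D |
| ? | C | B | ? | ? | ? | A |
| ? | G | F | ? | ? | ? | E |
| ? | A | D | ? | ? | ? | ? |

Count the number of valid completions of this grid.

8

Block 1, plot 1: eliminating its block and plot leaves {B, E, G}.
Block 1, plot 4: eliminating its block and plot leaves {B, D, G}.
Block 1, plot 5: eliminating its block and plot leaves {B, D, E}.
Block 1, plot 6: eliminating its block and plot leaves {B, D, E, G}.
Block 2, plot 5: eliminating its block and plot leaves {B}.
Block 3, plot 3: eliminating its block and plot leaves {C}.
Block 3, plot 4: eliminating its block and plot leaves {A, B, C}.
Block 3, plot 6: eliminating its block and plot leaves {A, B}.
Block 4, plot 6: eliminating its block and plot leaves {F}.
Block 5, plot 1: eliminating its block and plot leaves {E, F, G}.
Block 5, plot 4: eliminating its block and plot leaves {D, G}.
Block 5, plot 5: eliminating its block and plot leaves {D, E, F}.
Block 5, plot 6: eliminating its block and plot leaves {D, E, F, G}.
Block 6, plot 1: eliminating its block and plot leaves {B}.
Block 6, plot 4: eliminating its block and plot leaves {A, B, C, D}.
Block 6, plot 5: eliminating its block and plot leaves {B, C, D}.
Block 6, plot 6: eliminating its block and plot leaves {A, B, D}.
Block 7, plot 1: eliminating its block and plot leaves {B, E, F, G}.
Block 7, plot 4: eliminating its block and plot leaves {B, C, G}.
Block 7, plot 5: eliminating its block and plot leaves {B, C, E, F}.
Block 7, plot 6: eliminating its block and plot leaves {B, E, F, G}.
Block 7, plot 7: eliminating its block and plot leaves {B}.
Enumerating the assignments across these blanks that avoid any block or plot repeat gives 8 completions.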